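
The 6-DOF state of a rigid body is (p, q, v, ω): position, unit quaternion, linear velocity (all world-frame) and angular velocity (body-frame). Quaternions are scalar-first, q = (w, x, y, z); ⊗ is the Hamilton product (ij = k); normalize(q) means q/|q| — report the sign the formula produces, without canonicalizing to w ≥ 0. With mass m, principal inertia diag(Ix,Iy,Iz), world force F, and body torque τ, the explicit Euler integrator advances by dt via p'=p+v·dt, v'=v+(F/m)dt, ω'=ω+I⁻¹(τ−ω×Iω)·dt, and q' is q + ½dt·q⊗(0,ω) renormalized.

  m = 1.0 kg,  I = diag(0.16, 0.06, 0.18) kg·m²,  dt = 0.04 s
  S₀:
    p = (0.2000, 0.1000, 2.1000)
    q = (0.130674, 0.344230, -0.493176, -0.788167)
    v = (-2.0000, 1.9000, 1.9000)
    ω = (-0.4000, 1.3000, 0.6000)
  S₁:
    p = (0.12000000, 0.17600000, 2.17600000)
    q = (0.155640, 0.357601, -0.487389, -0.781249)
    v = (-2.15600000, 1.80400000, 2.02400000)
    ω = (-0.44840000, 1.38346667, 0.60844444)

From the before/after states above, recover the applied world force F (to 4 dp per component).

F = (-3.9000, -2.4000, 3.1000)

v₁ − v₀ = (-0.15600000, -0.09600000, 0.12400000)
F = m·Δv/dt = (-3.9000, -2.4000, 3.1000)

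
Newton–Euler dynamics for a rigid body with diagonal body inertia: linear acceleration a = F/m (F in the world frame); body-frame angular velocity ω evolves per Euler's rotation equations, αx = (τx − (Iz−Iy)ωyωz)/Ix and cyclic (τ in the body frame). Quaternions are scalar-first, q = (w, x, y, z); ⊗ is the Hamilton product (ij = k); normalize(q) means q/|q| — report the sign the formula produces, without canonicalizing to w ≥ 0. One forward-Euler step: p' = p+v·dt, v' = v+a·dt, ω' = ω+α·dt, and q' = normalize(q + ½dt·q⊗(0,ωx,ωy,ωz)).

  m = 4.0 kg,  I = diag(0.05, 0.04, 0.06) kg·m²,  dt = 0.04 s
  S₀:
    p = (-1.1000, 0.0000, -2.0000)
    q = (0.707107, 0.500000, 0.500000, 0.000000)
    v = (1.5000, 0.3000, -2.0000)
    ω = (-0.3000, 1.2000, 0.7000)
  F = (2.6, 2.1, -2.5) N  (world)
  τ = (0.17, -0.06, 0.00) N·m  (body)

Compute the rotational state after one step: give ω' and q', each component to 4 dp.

α = I⁻¹(τ − ω×Iω) = (3.0640, -1.5525, -0.0600)
new body rate ω' = (-0.1774, 1.1379, 0.6976)
2q̇ = q⊗(0,ω) = (-0.4500000, 0.1378679, 0.4985284, 1.2449749)
q + ½dt·q⊗(0,ω), renormalized = (0.6978, 0.5026, 0.5098, 0.0249)

ω' = (-0.1774, 1.1379, 0.6976)
q' = (0.6978, 0.5026, 0.5098, 0.0249)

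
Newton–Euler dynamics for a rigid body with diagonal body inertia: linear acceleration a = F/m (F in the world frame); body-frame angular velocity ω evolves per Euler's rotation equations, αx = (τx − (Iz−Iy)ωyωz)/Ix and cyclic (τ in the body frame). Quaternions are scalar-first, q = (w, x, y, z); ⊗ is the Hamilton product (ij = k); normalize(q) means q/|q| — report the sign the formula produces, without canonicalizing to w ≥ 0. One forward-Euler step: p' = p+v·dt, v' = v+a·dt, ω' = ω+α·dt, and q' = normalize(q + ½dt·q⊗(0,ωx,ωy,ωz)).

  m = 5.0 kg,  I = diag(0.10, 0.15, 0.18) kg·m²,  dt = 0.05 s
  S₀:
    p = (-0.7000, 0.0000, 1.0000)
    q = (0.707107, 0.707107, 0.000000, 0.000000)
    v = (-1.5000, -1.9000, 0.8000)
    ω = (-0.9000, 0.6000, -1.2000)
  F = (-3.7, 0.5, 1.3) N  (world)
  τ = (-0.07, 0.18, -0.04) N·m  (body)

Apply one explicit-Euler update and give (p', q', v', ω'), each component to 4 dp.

p' = (-0.7750, -0.0950, 1.0400)
q' = (0.7224, 0.6906, 0.0318, -0.0106)
v' = (-1.5370, -1.8950, 0.8130)
ω' = (-0.9242, 0.6888, -1.2036)

linear accel F/m = (-0.7400, 0.1000, 0.2600)
new position p' = (-0.7750, -0.0950, 1.0400)
v' = v + a·dt = (-1.5370, -1.8950, 0.8130)
precession coupling ω×(Iω) = (-0.0216, -0.0864, -0.0270)
α = I⁻¹(τ − ω×Iω) = (-0.4840, 1.7760, -0.0722)
ω' = ω + α·dt = (-0.9242, 0.6888, -1.2036)
q⊗(0,ω) = (0.6363963, -0.6363963, 1.2727926, -0.4242642)
q' = normalize(q + ½dt·q⊗(0,ω)) = (0.7224, 0.6906, 0.0318, -0.0106)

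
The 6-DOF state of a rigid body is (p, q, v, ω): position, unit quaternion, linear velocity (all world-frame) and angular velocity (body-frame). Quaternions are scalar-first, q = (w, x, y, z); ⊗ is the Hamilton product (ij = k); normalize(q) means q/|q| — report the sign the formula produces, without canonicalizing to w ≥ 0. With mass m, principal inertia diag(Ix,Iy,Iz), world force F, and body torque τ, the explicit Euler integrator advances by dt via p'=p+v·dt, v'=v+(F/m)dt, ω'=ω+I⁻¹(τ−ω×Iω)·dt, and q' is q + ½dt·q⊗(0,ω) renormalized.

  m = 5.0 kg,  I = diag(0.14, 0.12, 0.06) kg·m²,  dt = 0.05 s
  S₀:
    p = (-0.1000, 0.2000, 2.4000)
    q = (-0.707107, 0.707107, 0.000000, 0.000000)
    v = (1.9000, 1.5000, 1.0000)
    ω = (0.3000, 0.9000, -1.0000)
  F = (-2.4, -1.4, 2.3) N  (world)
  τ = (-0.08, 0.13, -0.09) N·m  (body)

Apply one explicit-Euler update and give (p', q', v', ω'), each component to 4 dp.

p' = (-0.0050, 0.2750, 2.4500)
q' = (-0.7120, 0.7014, 0.0018, 0.0336)
v' = (1.8760, 1.4860, 1.0230)
ω' = (0.2521, 0.9642, -1.0705)

a = F/m = (-0.4800, -0.2800, 0.4600)
p' = p + v·dt = (-0.0050, 0.2750, 2.4500)
v + (F/m)dt = (1.8760, 1.4860, 1.0230)
(τ − ω×Iω)/I = (-0.9571, 1.2833, -1.4100)
ω' = ω + α·dt = (0.2521, 0.9642, -1.0705)
q⊗(0,ω) = (-0.2121321, -0.2121321, 0.0707107, 1.3435033)
q' = normalize(q + ½dt·q⊗(0,ω)) = (-0.7120, 0.7014, 0.0018, 0.0336)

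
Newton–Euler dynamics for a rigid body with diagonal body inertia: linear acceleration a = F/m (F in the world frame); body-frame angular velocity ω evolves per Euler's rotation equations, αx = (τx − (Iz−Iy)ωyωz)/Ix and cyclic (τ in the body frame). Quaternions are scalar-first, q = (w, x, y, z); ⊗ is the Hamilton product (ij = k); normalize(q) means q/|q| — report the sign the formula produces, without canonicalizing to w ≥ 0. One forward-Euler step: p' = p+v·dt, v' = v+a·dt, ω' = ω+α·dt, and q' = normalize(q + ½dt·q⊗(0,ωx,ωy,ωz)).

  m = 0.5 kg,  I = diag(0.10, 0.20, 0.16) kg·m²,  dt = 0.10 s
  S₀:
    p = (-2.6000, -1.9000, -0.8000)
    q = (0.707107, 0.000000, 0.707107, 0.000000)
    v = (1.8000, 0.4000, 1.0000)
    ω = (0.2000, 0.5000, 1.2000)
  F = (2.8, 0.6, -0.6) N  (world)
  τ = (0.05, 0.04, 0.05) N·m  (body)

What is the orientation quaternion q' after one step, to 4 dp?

q⊗(0,ω) = (-0.3535535, 0.9899498, 0.3535535, 0.7071070)
q + ½dt·q⊗(0,ω), renormalized = (0.6879, 0.0494, 0.7232, 0.0353)

q' = (0.6879, 0.0494, 0.7232, 0.0353)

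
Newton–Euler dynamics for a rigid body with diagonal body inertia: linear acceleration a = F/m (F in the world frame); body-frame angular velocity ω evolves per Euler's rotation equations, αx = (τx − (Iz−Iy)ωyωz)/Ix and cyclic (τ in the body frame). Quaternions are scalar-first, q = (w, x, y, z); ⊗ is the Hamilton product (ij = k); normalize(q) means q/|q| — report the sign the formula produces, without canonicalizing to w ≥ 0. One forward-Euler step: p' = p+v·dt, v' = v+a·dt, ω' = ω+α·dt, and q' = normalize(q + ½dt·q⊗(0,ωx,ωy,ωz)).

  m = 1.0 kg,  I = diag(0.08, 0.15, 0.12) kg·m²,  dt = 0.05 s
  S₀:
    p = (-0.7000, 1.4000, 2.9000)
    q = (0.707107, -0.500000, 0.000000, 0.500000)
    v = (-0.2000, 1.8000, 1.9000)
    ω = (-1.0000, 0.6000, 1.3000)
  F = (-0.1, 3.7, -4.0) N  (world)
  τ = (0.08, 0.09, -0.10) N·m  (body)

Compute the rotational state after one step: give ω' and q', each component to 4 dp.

gyro term ω×Iω = (-0.0234, 0.0520, -0.0420)
α = I⁻¹(τ − ω×Iω) = (1.2925, 0.2533, -0.4833)
ω + α·dt = (-0.9354, 0.6127, 1.2758)
q⊗(0,ω) = (-1.1500000, -1.0071070, 0.5742642, 0.6192391)
q' = normalize(q + ½dt·q⊗(0,ω)) = (0.6777, -0.5247, 0.0143, 0.5150)

ω' = (-0.9354, 0.6127, 1.2758)
q' = (0.6777, -0.5247, 0.0143, 0.5150)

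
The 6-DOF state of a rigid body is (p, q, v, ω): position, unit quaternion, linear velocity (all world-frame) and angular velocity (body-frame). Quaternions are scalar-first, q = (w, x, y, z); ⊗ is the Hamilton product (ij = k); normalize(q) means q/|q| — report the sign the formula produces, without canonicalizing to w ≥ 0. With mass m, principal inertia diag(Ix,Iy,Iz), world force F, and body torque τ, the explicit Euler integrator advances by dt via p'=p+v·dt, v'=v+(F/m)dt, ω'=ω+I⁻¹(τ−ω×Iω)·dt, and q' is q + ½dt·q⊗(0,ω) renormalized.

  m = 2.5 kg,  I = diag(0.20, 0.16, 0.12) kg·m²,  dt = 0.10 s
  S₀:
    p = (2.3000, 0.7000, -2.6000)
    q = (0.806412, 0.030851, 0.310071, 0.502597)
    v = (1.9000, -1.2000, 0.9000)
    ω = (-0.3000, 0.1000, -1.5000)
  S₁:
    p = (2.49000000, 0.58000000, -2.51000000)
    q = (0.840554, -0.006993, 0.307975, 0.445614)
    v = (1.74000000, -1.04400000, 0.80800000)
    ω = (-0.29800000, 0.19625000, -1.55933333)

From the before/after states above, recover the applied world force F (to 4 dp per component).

F = (-4.0000, 3.9000, -2.3000)

velocity change Δv = (-0.16000000, 0.15600000, -0.09200000)
F = m·Δv/dt = (-4.0000, 3.9000, -2.3000)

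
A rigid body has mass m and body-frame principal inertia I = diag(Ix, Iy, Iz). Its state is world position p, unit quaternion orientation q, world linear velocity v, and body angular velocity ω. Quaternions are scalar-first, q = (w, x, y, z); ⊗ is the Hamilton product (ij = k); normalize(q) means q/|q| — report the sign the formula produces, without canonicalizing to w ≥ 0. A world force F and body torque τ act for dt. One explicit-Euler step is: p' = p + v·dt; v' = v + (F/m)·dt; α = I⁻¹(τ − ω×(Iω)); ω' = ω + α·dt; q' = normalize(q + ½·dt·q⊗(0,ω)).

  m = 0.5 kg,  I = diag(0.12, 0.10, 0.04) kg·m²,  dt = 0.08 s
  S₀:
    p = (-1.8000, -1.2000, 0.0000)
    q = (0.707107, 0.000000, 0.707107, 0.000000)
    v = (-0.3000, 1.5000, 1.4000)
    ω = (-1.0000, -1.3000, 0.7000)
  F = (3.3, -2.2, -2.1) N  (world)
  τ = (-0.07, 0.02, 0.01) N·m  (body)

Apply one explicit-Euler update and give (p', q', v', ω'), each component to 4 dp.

p' = (-1.8240, -1.0800, 0.1120)
q' = (0.7420, -0.0085, 0.6686, 0.0480)
v' = (0.2280, 1.1480, 1.0640)
ω' = (-1.0831, -1.2392, 0.7720)

p' = p + v·dt = (-1.8240, -1.0800, 0.1120)
v' = v + a·dt = (0.2280, 1.1480, 1.0640)
α = I⁻¹(τ − ω×Iω) = (-1.0383, 0.7600, 0.9000)
ω + α·dt = (-1.0831, -1.2392, 0.7720)
q⊗(0,ω) = (0.9192391, -0.2121321, -0.9192391, 1.2020819)
q + ½dt·q⊗(0,ω), renormalized = (0.7420, -0.0085, 0.6686, 0.0480)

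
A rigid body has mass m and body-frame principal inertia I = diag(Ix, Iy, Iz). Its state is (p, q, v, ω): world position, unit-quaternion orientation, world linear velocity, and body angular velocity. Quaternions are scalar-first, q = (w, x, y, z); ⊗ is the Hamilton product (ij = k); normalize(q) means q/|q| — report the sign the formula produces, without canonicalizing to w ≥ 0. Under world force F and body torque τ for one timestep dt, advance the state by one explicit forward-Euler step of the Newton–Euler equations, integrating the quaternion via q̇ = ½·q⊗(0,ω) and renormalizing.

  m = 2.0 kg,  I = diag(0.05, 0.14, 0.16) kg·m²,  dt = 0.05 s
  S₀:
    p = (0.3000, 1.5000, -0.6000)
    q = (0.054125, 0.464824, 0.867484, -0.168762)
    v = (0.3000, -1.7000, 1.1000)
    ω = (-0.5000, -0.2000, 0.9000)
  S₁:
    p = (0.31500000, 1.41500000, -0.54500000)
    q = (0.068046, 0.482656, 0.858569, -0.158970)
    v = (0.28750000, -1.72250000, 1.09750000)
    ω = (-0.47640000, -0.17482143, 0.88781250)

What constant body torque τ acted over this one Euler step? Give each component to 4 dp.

τ = (0.0200, 0.1200, -0.0300)

rate change Δω = (0.02360000, 0.02517857, -0.01218750)
precession coupling = (-0.0036, 0.0495, 0.0090)
τ = I·(Δω/dt) + ω₀×(Iω₀) = (0.0200, 0.1200, -0.0300)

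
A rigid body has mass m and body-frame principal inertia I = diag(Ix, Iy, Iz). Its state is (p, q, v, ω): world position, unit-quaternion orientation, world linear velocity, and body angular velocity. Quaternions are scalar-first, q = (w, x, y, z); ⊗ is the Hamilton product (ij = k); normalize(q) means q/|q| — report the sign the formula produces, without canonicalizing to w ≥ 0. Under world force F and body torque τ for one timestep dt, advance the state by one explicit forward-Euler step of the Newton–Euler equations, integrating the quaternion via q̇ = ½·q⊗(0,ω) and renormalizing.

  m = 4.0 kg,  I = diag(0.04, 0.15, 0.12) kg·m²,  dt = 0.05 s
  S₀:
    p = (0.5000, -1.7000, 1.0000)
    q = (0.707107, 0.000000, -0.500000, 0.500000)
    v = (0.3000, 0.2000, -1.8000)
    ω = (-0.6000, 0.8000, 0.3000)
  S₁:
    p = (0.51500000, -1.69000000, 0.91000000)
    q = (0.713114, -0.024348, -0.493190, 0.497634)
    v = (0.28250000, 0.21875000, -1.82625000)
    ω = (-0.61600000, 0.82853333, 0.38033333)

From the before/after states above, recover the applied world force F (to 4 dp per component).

Δv = v₁−v₀ = (-0.01750000, 0.01875000, -0.02625000)
F = m·Δv/dt = (-1.4000, 1.5000, -2.1000)

F = (-1.4000, 1.5000, -2.1000)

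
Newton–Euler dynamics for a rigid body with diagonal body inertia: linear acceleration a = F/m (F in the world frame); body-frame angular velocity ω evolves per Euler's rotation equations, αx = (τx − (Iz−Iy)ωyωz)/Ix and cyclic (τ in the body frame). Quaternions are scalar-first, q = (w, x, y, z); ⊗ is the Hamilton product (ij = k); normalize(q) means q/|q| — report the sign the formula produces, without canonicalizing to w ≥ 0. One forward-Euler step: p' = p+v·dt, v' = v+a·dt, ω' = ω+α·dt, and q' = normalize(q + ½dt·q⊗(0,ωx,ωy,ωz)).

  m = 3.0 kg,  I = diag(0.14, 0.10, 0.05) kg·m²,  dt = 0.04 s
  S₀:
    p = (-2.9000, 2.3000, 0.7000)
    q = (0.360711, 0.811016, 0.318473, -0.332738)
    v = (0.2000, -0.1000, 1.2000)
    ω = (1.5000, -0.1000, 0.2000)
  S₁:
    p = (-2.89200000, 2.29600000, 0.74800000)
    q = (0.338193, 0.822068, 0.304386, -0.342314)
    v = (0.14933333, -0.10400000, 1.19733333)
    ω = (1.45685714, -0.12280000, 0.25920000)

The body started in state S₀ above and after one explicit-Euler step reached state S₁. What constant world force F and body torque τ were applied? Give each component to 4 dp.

F = (-3.8000, -0.3000, -0.2000)
τ = (-0.1500, -0.0300, 0.0800)

rate change Δω = (-0.04314286, -0.02280000, 0.05920000)
precession coupling = (0.0010, 0.0270, 0.0060)
I·α + gyro = (-0.1500, -0.0300, 0.0800)
v₁ − v₀ = (-0.05066667, -0.00400000, -0.00266667)
applied force F = (-3.8000, -0.3000, -0.2000)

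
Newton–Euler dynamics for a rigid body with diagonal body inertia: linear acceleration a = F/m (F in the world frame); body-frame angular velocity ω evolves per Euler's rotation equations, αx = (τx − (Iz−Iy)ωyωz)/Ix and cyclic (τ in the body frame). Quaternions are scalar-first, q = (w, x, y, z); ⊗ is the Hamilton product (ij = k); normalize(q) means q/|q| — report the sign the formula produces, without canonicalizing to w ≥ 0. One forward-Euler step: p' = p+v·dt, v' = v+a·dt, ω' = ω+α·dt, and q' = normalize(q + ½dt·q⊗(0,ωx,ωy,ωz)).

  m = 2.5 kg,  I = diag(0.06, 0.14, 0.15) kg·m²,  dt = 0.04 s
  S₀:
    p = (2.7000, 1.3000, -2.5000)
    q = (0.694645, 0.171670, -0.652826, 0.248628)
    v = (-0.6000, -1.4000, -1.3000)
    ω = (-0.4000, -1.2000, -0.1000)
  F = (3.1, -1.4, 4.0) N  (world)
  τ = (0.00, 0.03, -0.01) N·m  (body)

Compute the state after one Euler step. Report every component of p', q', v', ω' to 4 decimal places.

p' = (2.6760, 1.2440, -2.5520)
q' = (0.6806, 0.1733, -0.6709, 0.2378)
v' = (-0.5504, -1.4224, -1.2360)
ω' = (-0.4008, -1.1904, -0.1129)

(τ − ω×Iω)/I = (-0.0200, 0.2400, -0.3227)
ω' = ω + α·dt = (-0.4008, -1.1904, -0.1129)
q⊗(0,ω) = (-0.6898604, 0.0857782, -0.9158582, -0.5365989)
q' = normalize(q + ½dt·q⊗(0,ω)) = (0.6806, 0.1733, -0.6709, 0.2378)
a = (1.2400, -0.5600, 1.6000)
p' = p + v·dt = (2.6760, 1.2440, -2.5520)
new velocity v' = (-0.5504, -1.4224, -1.2360)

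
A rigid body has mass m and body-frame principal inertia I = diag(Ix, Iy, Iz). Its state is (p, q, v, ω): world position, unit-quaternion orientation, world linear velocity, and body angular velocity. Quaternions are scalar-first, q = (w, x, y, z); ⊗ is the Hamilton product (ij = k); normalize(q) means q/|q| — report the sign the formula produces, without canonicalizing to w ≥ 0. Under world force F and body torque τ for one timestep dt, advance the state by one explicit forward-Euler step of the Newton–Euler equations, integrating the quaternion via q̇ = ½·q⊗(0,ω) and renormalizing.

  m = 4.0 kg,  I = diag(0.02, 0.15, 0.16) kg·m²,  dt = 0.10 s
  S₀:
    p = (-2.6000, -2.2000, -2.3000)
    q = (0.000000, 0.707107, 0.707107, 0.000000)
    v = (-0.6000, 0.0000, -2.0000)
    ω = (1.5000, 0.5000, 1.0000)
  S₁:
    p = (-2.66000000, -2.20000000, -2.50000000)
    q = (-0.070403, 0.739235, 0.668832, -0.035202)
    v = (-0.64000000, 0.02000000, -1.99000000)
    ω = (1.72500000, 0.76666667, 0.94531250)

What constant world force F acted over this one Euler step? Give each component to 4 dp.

Δv = v₁−v₀ = (-0.04000000, 0.02000000, 0.01000000)
applied force F = (-1.6000, 0.8000, 0.4000)

F = (-1.6000, 0.8000, 0.4000)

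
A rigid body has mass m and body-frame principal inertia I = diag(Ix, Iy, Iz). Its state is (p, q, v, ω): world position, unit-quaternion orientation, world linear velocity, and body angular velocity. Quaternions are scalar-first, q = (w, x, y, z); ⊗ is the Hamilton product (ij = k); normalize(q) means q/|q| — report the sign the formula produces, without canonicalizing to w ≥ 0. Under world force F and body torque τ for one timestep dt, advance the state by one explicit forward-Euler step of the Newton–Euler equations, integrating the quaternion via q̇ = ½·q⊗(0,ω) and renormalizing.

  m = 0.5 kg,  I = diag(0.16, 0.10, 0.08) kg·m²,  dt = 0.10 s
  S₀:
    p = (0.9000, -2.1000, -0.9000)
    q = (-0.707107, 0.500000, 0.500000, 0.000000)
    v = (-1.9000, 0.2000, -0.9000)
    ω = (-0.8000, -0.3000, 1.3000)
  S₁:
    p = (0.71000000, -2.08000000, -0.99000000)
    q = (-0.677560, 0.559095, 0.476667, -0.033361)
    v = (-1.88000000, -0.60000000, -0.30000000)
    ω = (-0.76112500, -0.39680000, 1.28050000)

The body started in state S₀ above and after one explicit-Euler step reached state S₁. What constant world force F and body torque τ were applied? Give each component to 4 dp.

ω₁ − ω₀ = (0.03887500, -0.09680000, -0.01950000)
I·α + gyro = (0.0700, -0.1800, -0.0300)
velocity change Δv = (0.02000000, -0.80000000, 0.60000000)
applied force F = (0.1000, -4.0000, 3.0000)

F = (0.1000, -4.0000, 3.0000)
τ = (0.0700, -0.1800, -0.0300)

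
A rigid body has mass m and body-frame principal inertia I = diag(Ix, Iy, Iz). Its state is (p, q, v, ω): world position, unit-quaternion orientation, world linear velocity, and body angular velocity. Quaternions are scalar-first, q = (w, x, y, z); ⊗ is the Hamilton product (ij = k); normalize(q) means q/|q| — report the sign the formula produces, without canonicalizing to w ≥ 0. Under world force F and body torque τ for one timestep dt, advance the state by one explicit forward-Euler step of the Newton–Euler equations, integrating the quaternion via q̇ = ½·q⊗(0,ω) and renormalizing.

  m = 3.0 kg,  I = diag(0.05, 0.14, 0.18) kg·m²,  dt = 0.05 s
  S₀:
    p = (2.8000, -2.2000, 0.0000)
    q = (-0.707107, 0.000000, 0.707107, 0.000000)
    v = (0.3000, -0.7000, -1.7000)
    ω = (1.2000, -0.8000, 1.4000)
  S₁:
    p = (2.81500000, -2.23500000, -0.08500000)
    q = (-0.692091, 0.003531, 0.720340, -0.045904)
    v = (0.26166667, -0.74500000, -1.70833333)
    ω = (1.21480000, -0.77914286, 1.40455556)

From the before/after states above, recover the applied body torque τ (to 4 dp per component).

Δω = ω₁−ω₀ = (0.01480000, 0.02085714, 0.00455556)
τ = I·(Δω/dt) + ω₀×(Iω₀) = (-0.0300, -0.1600, -0.0700)

τ = (-0.0300, -0.1600, -0.0700)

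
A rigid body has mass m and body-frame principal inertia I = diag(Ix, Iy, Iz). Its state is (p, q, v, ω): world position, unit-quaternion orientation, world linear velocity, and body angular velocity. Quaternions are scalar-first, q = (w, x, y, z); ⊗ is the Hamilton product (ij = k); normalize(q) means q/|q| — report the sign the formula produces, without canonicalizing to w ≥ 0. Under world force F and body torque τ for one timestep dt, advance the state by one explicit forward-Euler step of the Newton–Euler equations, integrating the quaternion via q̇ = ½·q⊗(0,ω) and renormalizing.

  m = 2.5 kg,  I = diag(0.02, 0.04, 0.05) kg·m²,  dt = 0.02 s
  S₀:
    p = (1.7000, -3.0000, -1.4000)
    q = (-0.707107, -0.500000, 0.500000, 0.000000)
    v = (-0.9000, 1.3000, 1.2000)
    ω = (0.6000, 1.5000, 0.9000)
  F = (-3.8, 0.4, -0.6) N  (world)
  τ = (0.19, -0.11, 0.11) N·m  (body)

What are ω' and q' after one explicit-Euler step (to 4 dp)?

ω' = (0.7765, 1.4531, 0.9368)
q' = (-0.7115, -0.4997, 0.4938, -0.0169)

(τ − ω×Iω)/I = (8.8250, -2.3450, 1.8400)
ω + α·dt = (0.7765, 1.4531, 0.9368)
2q̇ = q⊗(0,ω) = (-0.4500000, 0.0257358, -0.6106605, -1.6863963)
q + ½dt·q⊗(0,ω), renormalized = (-0.7115, -0.4997, 0.4938, -0.0169)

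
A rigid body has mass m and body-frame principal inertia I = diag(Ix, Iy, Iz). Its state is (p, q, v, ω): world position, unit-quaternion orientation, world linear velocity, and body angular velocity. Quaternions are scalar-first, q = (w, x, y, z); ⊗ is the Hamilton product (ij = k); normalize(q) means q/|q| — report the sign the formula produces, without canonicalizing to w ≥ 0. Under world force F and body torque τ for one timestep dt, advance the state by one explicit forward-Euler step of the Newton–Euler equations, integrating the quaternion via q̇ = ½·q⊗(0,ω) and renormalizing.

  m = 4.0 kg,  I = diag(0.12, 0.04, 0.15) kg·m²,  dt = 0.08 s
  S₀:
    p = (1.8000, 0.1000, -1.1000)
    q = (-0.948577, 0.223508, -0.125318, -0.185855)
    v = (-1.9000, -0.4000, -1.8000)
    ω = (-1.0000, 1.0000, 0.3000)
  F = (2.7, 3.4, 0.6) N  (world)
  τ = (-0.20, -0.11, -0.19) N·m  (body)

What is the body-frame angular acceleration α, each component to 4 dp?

α = (-1.9417, -2.9750, -1.8000)

ω×(Iω) gyroscopic = (0.0330, 0.0090, 0.0800)
angular accel α = (-1.9417, -2.9750, -1.8000)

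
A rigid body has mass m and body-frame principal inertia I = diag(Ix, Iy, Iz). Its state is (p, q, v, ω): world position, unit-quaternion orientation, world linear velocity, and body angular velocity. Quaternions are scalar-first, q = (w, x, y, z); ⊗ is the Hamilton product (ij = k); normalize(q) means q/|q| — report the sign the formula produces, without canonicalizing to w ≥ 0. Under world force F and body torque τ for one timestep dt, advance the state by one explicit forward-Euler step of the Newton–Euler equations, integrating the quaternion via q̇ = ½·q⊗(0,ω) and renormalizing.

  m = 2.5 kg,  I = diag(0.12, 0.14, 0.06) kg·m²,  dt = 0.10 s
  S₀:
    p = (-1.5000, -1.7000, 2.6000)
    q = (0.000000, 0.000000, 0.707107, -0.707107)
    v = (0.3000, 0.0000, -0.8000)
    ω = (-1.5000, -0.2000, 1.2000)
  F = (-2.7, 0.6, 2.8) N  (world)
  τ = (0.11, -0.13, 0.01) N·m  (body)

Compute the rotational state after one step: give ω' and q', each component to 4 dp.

gyro term ω×Iω = (0.0192, -0.1080, 0.0060)
α = I⁻¹(τ − ω×Iω) = (0.7567, -0.1571, 0.0667)
ω' = ω + α·dt = (-1.4243, -0.2157, 1.2067)
2q̇ = q⊗(0,ω) = (0.9899498, 0.7071070, 1.0606605, 1.0606605)
updated quaternion q' = (0.0493, 0.0352, 0.7566, -0.6510)

ω' = (-1.4243, -0.2157, 1.2067)
q' = (0.0493, 0.0352, 0.7566, -0.6510)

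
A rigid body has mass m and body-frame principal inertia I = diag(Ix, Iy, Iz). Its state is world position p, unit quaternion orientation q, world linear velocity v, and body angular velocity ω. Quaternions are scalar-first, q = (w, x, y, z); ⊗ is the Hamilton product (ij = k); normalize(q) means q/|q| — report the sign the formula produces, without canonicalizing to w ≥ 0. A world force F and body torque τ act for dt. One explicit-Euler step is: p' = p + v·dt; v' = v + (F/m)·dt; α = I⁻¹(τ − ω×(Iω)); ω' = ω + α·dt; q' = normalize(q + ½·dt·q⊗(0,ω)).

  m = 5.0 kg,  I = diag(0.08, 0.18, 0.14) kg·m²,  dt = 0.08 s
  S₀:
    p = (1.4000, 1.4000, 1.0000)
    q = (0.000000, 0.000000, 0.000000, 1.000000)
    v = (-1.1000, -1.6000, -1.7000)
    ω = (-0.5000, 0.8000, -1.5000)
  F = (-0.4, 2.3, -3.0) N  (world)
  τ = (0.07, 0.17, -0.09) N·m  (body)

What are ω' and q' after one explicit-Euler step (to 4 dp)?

ω' = (-0.4780, 0.8956, -1.5286)
q' = (0.0598, -0.0319, -0.0199, 0.9975)

α = I⁻¹(τ − ω×Iω) = (0.2750, 1.1944, -0.3571)
new body rate ω' = (-0.4780, 0.8956, -1.5286)
2q̇ = q⊗(0,ω) = (1.5000000, -0.8000000, -0.5000000, 0.0000000)
updated quaternion q' = (0.0598, -0.0319, -0.0199, 0.9975)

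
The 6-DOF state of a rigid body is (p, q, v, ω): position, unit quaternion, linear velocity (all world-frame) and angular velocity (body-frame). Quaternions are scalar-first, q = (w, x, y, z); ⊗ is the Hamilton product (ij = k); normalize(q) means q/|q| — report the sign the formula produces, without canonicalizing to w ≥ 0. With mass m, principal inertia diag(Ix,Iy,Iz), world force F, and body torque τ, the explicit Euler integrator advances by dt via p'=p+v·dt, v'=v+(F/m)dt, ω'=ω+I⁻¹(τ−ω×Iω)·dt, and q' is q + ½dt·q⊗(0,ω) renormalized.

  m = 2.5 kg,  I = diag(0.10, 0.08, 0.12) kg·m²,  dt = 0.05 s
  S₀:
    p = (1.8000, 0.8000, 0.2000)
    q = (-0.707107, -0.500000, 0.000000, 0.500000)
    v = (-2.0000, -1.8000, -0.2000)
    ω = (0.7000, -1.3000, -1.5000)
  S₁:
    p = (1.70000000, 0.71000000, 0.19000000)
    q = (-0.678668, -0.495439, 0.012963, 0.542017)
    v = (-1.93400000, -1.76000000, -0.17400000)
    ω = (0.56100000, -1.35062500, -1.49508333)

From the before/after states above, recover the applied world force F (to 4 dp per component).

Δv = v₁−v₀ = (0.06600000, 0.04000000, 0.02600000)
F = m·Δv/dt = (3.3000, 2.0000, 1.3000)

F = (3.3000, 2.0000, 1.3000)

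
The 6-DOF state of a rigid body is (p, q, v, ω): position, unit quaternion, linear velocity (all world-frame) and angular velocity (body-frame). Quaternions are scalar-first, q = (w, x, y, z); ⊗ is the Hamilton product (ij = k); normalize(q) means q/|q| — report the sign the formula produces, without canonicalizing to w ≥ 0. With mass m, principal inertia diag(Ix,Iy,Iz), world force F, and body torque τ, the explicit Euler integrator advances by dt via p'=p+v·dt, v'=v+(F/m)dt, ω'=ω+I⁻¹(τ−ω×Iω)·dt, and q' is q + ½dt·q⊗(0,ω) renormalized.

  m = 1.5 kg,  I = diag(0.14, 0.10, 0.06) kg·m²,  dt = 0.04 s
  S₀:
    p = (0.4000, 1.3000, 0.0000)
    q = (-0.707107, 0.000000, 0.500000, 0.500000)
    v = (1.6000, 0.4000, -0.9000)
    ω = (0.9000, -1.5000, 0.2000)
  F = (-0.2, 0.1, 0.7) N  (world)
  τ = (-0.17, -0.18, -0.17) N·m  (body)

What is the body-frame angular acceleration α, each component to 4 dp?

α = (-1.3000, -1.9440, -3.7333)

gyro term ω×Iω = (0.0120, 0.0144, 0.0540)
angular accel α = (-1.3000, -1.9440, -3.7333)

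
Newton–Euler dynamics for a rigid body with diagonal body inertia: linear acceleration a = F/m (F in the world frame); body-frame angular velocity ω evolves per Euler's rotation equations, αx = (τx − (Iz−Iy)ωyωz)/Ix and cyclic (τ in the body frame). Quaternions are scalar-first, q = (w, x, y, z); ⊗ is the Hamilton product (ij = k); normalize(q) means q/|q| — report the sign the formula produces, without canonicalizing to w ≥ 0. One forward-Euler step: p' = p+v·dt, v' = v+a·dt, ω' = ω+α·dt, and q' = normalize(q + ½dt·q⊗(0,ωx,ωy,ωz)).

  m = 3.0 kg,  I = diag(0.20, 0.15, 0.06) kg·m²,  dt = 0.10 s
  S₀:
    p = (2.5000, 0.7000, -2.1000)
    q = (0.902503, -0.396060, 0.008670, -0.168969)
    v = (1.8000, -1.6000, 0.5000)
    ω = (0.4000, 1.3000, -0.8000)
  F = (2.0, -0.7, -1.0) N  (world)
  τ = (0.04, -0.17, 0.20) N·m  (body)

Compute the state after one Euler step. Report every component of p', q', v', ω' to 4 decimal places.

ω×(Iω) gyroscopic = (0.0936, -0.0448, -0.0260)
α = I⁻¹(τ − ω×Iω) = (-0.2680, -0.8347, 3.7667)
ω + α·dt = (0.3732, 1.2165, -0.4233)
Hamilton product q⊗(0,ω) = (0.0119778, 0.5737249, 0.7888183, -1.2403484)
updated quaternion q' = (0.9003, -0.3662, 0.0480, -0.2303)
new position p' = (2.6800, 0.5400, -2.0500)
new velocity v' = (1.8667, -1.6233, 0.4667)

p' = (2.6800, 0.5400, -2.0500)
q' = (0.9003, -0.3662, 0.0480, -0.2303)
v' = (1.8667, -1.6233, 0.4667)
ω' = (0.3732, 1.2165, -0.4233)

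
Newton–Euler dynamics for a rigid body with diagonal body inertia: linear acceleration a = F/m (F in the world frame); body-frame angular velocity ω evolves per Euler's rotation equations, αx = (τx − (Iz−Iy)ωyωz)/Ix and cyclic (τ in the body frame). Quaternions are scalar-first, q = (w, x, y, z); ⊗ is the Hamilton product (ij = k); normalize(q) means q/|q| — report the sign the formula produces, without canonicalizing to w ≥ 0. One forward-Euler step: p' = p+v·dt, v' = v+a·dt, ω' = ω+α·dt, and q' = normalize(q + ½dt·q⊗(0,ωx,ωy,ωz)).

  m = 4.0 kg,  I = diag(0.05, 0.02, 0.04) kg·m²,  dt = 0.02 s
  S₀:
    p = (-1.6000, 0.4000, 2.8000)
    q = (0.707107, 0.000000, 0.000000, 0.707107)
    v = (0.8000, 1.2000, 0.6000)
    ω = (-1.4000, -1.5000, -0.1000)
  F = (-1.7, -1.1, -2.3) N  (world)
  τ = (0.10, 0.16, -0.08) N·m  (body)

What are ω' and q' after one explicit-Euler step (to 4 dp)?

ω' = (-1.3612, -1.3414, -0.1085)
q' = (0.7077, 0.0007, -0.0205, 0.7063)

angular accel α = (1.9400, 7.9300, -0.4250)
ω + α·dt = (-1.3612, -1.3414, -0.1085)
Hamilton product q⊗(0,ω) = (0.0707107, 0.0707107, -2.0506103, -0.0707107)
q' = normalize(q + ½dt·q⊗(0,ω)) = (0.7077, 0.0007, -0.0205, 0.7063)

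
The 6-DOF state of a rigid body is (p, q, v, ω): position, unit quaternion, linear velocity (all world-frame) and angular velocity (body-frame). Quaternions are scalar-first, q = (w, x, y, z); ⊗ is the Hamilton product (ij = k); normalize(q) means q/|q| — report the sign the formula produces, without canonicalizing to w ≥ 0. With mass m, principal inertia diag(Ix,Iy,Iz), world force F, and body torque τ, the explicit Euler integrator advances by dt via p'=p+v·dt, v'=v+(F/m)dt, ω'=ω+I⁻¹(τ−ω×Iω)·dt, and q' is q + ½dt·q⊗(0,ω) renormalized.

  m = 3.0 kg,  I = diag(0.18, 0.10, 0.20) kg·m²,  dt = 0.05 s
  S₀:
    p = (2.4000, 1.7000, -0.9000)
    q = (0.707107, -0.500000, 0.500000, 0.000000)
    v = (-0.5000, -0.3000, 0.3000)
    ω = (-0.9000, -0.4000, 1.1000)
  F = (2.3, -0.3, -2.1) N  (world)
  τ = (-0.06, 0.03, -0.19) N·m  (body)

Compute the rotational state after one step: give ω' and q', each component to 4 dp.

ω' = (-0.9044, -0.3949, 1.0597)
q' = (0.7004, -0.5018, 0.5063, 0.0357)

ω×(Iω) gyroscopic = (-0.0440, 0.0198, -0.0288)
angular accel α = (-0.0889, 0.1020, -0.8060)
new body rate ω' = (-0.9044, -0.3949, 1.0597)
Hamilton product q⊗(0,ω) = (-0.2500000, -0.0863963, 0.2671572, 1.4278177)
q + ½dt·q⊗(0,ω), renormalized = (0.7004, -0.5018, 0.5063, 0.0357)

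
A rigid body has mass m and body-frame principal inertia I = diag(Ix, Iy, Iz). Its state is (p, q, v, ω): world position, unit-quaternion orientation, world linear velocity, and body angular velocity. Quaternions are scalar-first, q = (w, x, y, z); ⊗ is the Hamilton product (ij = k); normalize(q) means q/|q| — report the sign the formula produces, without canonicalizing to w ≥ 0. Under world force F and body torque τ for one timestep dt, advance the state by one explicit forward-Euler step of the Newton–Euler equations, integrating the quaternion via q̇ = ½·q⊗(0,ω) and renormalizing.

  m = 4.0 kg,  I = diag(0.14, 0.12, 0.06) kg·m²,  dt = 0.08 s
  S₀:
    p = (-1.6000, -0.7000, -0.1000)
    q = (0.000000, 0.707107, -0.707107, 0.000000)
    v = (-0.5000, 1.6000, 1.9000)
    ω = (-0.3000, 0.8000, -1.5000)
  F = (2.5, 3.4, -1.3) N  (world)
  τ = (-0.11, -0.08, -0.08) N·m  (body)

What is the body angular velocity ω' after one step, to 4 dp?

(τ − ω×Iω)/I = (-1.3000, -0.9667, -1.4133)
ω + α·dt = (-0.4040, 0.7227, -1.6131)

ω' = (-0.4040, 0.7227, -1.6131)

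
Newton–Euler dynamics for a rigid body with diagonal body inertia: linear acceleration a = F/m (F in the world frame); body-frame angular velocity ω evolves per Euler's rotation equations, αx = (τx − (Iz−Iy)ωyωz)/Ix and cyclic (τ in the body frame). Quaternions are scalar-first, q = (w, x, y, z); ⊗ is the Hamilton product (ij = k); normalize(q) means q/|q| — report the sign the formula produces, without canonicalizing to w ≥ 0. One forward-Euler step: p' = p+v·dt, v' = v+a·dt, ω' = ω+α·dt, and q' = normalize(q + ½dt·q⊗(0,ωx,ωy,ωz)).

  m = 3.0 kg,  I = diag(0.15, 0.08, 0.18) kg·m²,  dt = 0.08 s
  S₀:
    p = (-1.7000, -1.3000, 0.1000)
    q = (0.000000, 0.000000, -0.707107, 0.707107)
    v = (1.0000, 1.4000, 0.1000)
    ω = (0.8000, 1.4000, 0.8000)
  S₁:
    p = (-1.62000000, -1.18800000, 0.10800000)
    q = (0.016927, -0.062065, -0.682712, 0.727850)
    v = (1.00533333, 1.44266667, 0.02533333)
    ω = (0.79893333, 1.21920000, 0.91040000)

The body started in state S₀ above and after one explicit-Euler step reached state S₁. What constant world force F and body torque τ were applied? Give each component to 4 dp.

v₁ − v₀ = (0.00533333, 0.04266667, -0.07466667)
F = m·Δv/dt = (0.2000, 1.6000, -2.8000)
rate change Δω = (-0.00106667, -0.18080000, 0.11040000)
gyro term ω₀×Iω₀ = (0.1120, -0.0192, -0.0784)
I·α + gyro = (0.1100, -0.2000, 0.1700)

F = (0.2000, 1.6000, -2.8000)
τ = (0.1100, -0.2000, 0.1700)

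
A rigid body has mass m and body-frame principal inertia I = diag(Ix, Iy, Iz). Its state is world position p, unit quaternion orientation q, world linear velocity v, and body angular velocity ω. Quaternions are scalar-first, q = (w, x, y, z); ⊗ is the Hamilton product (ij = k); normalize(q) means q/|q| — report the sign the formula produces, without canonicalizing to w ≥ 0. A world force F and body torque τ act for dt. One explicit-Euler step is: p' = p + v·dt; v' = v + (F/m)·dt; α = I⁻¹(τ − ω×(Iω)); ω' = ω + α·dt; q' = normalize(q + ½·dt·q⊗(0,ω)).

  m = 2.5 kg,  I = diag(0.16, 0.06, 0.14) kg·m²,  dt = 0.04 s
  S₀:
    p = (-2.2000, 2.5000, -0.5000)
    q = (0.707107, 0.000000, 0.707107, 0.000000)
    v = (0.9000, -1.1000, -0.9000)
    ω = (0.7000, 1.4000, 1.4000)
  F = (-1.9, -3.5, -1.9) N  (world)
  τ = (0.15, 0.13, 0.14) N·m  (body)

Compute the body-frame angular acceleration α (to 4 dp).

α = (-0.0425, 1.8400, 1.7000)

ω×(Iω) gyroscopic = (0.1568, 0.0196, -0.0980)
α = I⁻¹(τ − ω×Iω) = (-0.0425, 1.8400, 1.7000)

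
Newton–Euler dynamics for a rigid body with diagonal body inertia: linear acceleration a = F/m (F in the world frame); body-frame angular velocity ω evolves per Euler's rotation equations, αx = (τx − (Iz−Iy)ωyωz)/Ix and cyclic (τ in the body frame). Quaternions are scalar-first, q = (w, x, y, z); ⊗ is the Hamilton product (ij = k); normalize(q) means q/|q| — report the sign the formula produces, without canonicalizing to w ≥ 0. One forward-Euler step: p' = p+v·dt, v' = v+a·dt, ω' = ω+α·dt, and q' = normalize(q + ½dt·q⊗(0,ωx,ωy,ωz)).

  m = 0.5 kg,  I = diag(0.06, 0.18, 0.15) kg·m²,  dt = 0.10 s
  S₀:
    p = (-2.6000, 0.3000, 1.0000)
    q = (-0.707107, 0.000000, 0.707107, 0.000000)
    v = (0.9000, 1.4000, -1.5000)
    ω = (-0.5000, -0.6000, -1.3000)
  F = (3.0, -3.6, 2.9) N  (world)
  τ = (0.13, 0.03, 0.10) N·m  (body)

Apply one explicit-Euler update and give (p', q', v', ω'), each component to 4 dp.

p' = (-2.5100, 0.4400, 0.8500)
q' = (-0.6839, -0.0282, 0.7262, 0.0635)
v' = (1.5000, 0.6800, -0.9200)
ω' = (-0.2443, -0.5508, -1.2573)

angular accel α = (2.5567, 0.4917, 0.4267)
ω + α·dt = (-0.2443, -0.5508, -1.2573)
Hamilton product q⊗(0,ω) = (0.4242642, -0.5656856, 0.4242642, 1.2727926)
q' = normalize(q + ½dt·q⊗(0,ω)) = (-0.6839, -0.0282, 0.7262, 0.0635)
new position p' = (-2.5100, 0.4400, 0.8500)
v + (F/m)dt = (1.5000, 0.6800, -0.9200)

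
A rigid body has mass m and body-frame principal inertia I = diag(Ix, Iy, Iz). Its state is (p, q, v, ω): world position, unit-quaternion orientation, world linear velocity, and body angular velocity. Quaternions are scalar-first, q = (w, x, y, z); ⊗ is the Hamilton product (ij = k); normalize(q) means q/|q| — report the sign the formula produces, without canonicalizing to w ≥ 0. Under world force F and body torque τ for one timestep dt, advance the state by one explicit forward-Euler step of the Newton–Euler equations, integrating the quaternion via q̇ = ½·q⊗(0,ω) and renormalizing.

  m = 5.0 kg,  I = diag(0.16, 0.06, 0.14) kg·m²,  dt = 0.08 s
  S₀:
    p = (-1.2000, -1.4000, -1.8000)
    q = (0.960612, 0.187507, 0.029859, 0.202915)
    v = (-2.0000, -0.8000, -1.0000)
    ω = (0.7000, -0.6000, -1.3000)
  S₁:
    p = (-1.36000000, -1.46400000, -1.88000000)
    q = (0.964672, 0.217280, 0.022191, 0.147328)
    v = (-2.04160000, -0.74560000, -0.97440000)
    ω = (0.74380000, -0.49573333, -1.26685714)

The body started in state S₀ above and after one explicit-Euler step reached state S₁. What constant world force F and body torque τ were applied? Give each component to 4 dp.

F = (-2.6000, 3.4000, 1.6000)
τ = (0.1500, 0.0600, 0.1000)

v₁ − v₀ = (-0.04160000, 0.05440000, 0.02560000)
F = m·Δv/dt = (-2.6000, 3.4000, 1.6000)
Δω = ω₁−ω₀ = (0.04380000, 0.10426667, 0.03314286)
ω₀×(Iω₀) = (0.0624, -0.0182, 0.0420)
I·α + gyro = (0.1500, 0.0600, 0.1000)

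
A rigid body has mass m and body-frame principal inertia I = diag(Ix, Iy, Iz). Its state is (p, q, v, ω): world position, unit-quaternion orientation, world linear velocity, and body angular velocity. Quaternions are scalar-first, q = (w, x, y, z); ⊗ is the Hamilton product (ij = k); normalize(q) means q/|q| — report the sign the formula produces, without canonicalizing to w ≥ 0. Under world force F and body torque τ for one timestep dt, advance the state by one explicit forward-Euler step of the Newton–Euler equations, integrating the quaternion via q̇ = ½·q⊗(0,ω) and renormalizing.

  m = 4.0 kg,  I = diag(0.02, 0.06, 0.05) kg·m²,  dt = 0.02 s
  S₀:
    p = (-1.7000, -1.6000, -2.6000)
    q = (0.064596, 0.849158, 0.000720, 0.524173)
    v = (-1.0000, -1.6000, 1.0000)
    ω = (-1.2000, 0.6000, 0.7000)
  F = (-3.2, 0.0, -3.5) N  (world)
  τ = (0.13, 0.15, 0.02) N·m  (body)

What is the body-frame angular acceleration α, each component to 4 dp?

gyro term ω×Iω = (-0.0042, 0.0252, -0.0288)
(τ − ω×Iω)/I = (6.7100, 2.0800, 0.9760)

α = (6.7100, 2.0800, 0.9760)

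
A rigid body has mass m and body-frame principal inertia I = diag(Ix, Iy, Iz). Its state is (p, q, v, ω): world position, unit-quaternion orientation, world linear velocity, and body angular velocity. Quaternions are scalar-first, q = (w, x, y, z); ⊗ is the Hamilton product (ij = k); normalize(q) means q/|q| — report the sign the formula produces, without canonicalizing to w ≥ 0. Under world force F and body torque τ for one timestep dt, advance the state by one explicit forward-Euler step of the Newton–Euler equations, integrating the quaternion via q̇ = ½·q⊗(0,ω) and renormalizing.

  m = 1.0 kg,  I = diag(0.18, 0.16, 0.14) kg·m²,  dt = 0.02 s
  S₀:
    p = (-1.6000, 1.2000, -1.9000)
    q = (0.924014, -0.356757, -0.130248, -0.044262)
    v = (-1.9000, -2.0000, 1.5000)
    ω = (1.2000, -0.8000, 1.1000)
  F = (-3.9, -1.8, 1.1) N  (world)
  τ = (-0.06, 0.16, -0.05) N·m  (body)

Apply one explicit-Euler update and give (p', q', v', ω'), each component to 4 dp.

p' = (-1.6380, 1.1600, -1.8700)
q' = (0.9276, -0.3474, -0.1342, -0.0297)
v' = (-1.9780, -2.0360, 1.5220)
ω' = (1.1914, -0.7866, 1.0901)

angular accel α = (-0.4311, 0.6700, -0.4943)
new body rate ω' = (1.1914, -0.7866, 1.0901)
q⊗(0,ω) = (0.3725982, 0.9301344, -0.3998929, 1.4581186)
q + ½dt·q⊗(0,ω), renormalized = (0.9276, -0.3474, -0.1342, -0.0297)
new position p' = (-1.6380, 1.1600, -1.8700)
new velocity v' = (-1.9780, -2.0360, 1.5220)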